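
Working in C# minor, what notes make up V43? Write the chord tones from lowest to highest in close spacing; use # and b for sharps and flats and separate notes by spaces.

D# F# G# B#

In C# minor, scale degree 5 is G#. The dominant is major (leading tone raised), so V is a dominant seventh chord.
Stacking thirds from G# gives G#-B#-D#-F#.
With the 43 figure the chord is in second inversion; from the bass D# upward in close position it reads D#-F#-G#-B#.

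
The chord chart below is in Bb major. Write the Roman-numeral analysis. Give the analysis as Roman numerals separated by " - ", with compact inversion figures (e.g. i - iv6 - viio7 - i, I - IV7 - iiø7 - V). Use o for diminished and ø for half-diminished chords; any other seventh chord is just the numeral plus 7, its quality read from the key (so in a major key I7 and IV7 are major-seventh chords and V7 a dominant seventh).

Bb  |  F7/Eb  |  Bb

I - V42 - I

Bb: major triad on Bb = scale degree 1 → I.
F7/Eb: root F is the dominant; dominant seventh chord there is V42.
Bb has root Bb, degree 1 in Bb major, so I.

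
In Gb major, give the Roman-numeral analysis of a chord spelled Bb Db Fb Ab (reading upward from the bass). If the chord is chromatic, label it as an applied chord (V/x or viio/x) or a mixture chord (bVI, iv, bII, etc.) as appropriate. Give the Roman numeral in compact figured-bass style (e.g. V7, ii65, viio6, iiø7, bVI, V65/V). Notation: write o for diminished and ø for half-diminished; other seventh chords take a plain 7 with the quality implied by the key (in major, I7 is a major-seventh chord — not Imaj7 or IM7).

Stacked in thirds the chord is Bb-Db-Fb-Ab: a half-diminished seventh chord on Bb.
Bb sits a half step below Cb (IV in Gb major); a diminished chord there is the applied leading-tone chord of IV.

viiø7/IV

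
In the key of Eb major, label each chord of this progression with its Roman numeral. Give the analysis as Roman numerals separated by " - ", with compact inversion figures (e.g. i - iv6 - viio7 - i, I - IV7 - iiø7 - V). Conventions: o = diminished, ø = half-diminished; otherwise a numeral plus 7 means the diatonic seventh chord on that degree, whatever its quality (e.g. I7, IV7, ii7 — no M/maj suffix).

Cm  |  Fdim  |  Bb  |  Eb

vi - iio - V - I

Cm: root C is the submediant; minor triad there is vi.
Fdim: diminished triad on F — chromatic; iio (borrowed from the parallel minor).
Bb has root Bb, degree 5 in Eb major, so V.
Eb: major triad on Eb = scale degree 1 → I.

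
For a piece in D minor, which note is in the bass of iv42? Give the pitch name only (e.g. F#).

iv in D minor has root G; the chord is G-Bb-D-F.
The figure 42 means third inversion — the seventh is in the bass.

F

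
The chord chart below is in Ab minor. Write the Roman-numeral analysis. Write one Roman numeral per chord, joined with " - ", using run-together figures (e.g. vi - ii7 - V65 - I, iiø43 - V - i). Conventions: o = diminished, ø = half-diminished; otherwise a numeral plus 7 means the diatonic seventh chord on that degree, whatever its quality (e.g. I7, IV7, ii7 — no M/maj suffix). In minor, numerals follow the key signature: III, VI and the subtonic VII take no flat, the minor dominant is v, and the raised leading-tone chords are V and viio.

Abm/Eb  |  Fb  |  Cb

Abm/Eb: minor triad on Ab = scale degree 1 → i64.
Fb: major triad on Fb = scale degree 6 → VI.
Cb: root Cb is the mediant; major triad there is III.

i64 - VI - III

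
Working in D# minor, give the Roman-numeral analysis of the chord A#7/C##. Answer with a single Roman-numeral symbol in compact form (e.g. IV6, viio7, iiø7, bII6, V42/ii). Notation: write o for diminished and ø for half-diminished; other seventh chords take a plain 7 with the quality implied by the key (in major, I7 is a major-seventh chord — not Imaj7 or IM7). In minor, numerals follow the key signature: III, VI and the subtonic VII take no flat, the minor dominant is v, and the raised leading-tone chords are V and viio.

Stacked in thirds the chord is A#-C##-E#-G#: a dominant seventh chord on A#.
In D# minor, A# is the dominant; the diatonic dominant seventh chord there is V7.
With C## in the bass the chord is in first inversion, so the figured bass is 65.

V65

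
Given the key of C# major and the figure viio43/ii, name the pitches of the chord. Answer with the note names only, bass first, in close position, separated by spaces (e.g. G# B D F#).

viio43/ii is a secondary leading-tone chord. The target ii is D# in C# major; the applied chord is rooted a semitone below, on C##.
Building a fully diminished seventh chord on C## gives C##-E#-G#-B.
The figured bass 43 indicates second inversion, placing the fifth (G#) in the bass: G#-B-C##-E#.

G# B C## E#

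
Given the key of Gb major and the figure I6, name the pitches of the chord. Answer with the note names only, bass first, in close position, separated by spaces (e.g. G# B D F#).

In Gb major, scale degree 1 is Gb, and the diatonic chord built there is a major triad.
That chord is spelled Gb-Bb-Db.
The figured bass 6 indicates first inversion, placing the third (Bb) in the bass: Bb-Db-Gb.

Bb Db Gb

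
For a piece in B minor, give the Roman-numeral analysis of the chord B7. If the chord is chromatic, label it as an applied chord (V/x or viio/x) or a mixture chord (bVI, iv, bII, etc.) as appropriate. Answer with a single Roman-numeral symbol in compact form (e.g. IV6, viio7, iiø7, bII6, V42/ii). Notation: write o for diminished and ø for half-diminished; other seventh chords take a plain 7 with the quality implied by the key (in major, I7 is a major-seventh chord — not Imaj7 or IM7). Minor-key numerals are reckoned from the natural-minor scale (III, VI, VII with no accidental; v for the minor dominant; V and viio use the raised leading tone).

The pitches B-D#-F#-A form a dominant seventh chord rooted on B.
B is not a diatonic chord root with this quality in B minor, but it lies a perfect fifth above E (iv), so the chord functions as an applied dominant of iv.

V7/iv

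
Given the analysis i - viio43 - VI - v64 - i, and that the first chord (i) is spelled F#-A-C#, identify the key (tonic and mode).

The chord F#m is a minor triad rooted on F#; its label is i.
If F# is scale degree 1 and the mode makes that degree carry a minor triad, the tonic is F# and the mode is minor.

F# minor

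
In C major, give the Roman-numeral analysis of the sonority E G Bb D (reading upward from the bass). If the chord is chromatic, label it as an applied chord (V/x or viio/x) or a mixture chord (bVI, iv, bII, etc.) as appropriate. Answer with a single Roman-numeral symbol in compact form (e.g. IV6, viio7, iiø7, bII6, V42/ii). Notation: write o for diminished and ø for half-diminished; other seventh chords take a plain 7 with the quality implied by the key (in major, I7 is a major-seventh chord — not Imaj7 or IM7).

Stacked in thirds the chord is E-G-Bb-D: a half-diminished seventh chord on E.
E sits a half step below F (IV in C major); a diminished chord there is the applied leading-tone chord of IV.

viiø7/IV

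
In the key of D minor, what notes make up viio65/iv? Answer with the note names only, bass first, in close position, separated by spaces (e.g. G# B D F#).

A C Eb F#

The slash marks an applied leading-tone chord: viio of iv. In D minor, iv is G, so the leading tone to it is F#, a half step below.
Building a fully diminished seventh chord on F# gives F#-A-C-Eb.
The figured bass 65 indicates first inversion, placing the third (A) in the bass: A-C-Eb-F#.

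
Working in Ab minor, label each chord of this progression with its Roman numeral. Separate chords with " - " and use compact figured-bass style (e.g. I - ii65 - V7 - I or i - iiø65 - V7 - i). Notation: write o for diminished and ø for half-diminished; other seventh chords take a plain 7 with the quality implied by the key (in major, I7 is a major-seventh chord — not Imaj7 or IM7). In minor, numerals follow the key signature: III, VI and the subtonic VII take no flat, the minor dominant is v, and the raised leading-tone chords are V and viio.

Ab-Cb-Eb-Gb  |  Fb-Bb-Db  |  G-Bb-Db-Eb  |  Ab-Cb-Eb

Ab-Cb-Eb-Gb has root Ab, degree 1 in Ab minor, so i7.
Fb-Bb-Db: diminished triad on Bb = scale degree 2 → iio64.
G-Bb-Db-Eb: root Eb is the dominant; dominant seventh chord there is V65.
Ab-Cb-Eb: root Ab is the tonic; minor triad there is i.

i7 - iio64 - V65 - i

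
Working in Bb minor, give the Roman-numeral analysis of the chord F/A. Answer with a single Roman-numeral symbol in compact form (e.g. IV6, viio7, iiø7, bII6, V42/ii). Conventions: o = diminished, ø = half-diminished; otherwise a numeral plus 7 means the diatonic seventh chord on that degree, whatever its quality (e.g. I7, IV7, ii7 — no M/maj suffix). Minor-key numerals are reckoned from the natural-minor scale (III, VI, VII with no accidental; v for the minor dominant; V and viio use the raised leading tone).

Stacked in thirds the chord is F-A-C: a major triad on F.
F is scale degree 5 in Bb minor, and a major triad on that degree is written V.
With A in the bass the chord is in first inversion, so the figured bass is 6.

V6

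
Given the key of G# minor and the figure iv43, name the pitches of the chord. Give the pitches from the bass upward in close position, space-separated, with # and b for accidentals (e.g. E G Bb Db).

In G# minor, the subdominant is C#, and the diatonic chord built there is a minor seventh chord.
Stacking thirds from C# gives C#-E-G#-B.
With the 43 figure the chord is in second inversion; from the bass G# upward in close position it reads G#-B-C#-E.

G# B C# E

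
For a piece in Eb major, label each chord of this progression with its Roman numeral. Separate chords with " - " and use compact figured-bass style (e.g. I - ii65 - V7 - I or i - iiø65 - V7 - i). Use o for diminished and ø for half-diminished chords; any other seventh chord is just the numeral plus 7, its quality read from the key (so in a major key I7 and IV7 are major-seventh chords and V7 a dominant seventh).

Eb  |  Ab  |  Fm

I - IV - ii

Eb has root Eb, degree 1 in Eb major, so I.
Ab: root Ab is the subdominant; major triad there is IV.
Fm: minor triad on F = scale degree 2 → ii.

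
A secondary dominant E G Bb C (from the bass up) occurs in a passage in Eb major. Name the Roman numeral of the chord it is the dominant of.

ii

The chord is a dominant seventh chord on C.
A dominant resolves down a perfect fifth: C → F. In Eb major, F is scale degree 2, i.e. ii.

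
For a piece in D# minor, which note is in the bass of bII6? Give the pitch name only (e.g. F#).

G#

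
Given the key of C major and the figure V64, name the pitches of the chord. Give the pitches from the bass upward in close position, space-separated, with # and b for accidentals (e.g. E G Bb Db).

The numeral's case and figure indicate a major triad. In C major its root, scale degree 5, is G.
That chord is spelled G-B-D.
With the 64 figure the chord is in second inversion; from the bass D upward in close position it reads D-G-B.

D G B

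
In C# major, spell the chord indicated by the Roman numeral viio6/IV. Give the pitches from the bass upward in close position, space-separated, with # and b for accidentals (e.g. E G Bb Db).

The slash marks an applied leading-tone chord: viio of IV. In C# major, IV is F#, so the leading tone to it is E#, a half step below.
Building a diminished triad on E# gives E#-G#-B.
The figured bass 6 indicates first inversion, placing the third (G#) in the bass: G#-B-E#.

G# B E#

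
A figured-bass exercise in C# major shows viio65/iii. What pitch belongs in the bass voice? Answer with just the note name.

The applied chord viio65/iii is rooted on D##: D##-F##-A#-C#.
The figure 65 means first inversion — the third is in the bass.

F##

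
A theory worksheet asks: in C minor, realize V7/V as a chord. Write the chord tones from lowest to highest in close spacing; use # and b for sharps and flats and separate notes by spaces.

V7/V is a secondary dominant — the dominant seventh of V. V in C minor is G, so the applied chord's root is D, a perfect fifth above.
Building a dominant seventh chord on D gives D-F#-A-C.

D F# A C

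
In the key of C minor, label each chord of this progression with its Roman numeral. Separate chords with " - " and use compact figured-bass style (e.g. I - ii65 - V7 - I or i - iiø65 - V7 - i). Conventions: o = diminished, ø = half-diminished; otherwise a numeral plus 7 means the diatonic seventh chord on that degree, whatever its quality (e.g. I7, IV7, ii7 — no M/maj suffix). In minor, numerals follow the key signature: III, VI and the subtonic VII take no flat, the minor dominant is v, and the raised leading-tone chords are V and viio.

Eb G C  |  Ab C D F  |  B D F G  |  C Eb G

i6 - iiø43 - V65 - i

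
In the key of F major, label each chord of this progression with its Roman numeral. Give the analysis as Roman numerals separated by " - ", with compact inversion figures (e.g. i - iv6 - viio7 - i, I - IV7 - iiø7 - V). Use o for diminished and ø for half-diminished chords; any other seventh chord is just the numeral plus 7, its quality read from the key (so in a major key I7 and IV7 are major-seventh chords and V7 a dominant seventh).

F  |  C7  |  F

I - V7 - I

F has root F, degree 1 in F major, so I.
C7: dominant seventh chord on C = scale degree 5 → V7.
F has root F, degree 1 in F major, so I.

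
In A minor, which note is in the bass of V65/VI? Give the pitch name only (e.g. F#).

E

The applied chord V65/VI is rooted on C: C-E-G-Bb.
The figure 65 means first inversion — the third is in the bass.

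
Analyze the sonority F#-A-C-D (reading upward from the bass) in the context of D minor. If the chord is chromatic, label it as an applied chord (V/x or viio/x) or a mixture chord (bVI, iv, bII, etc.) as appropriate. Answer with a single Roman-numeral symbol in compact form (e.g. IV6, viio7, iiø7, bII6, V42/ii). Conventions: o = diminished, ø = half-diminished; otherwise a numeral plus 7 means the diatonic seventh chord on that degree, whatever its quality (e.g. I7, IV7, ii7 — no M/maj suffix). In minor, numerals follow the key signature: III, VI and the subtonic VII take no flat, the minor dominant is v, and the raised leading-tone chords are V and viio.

The pitches D-F#-A-C form a dominant seventh chord rooted on D.
D is not a diatonic chord root with this quality in D minor, but it lies a perfect fifth above G (iv), so the chord functions as an applied dominant of iv.
With F# in the bass the chord is in first inversion, so the figured bass is 65.

V65/iv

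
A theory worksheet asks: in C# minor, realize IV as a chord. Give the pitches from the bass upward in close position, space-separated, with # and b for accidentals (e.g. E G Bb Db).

F# A# C#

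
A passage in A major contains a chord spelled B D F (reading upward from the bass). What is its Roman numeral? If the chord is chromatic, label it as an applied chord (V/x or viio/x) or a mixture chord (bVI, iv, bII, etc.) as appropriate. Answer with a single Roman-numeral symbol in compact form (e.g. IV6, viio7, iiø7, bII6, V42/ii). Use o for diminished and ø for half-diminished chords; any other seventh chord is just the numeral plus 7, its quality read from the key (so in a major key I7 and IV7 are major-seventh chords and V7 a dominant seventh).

Stacked in thirds the chord is B-D-F: a diminished triad on B.
B is the second degree of A major. This is the diminished supertonic triad, borrowed from the parallel minor.

iio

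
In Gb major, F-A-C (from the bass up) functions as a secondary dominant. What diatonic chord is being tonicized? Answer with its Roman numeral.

The chord is a major triad on F.
A dominant resolves down a perfect fifth: F → Bb. In Gb major, Bb is scale degree 3, i.e. iii.

iii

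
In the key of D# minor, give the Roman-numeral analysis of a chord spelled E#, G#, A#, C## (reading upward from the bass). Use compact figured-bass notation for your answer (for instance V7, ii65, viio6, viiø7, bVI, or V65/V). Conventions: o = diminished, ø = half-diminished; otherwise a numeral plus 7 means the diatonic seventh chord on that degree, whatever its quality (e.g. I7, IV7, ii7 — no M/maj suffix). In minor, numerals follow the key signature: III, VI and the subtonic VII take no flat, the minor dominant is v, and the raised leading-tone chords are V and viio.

V43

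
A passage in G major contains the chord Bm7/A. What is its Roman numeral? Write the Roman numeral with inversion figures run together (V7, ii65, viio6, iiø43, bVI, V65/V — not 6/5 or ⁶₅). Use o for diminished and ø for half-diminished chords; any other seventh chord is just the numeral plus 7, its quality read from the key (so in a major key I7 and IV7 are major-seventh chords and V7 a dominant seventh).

iii42

The pitches B-D-F#-A form a minor seventh chord rooted on B.
In G major, B is the mediant; the diatonic minor seventh chord there is iii7.
With A in the bass the chord is in third inversion, so the figured bass is 42.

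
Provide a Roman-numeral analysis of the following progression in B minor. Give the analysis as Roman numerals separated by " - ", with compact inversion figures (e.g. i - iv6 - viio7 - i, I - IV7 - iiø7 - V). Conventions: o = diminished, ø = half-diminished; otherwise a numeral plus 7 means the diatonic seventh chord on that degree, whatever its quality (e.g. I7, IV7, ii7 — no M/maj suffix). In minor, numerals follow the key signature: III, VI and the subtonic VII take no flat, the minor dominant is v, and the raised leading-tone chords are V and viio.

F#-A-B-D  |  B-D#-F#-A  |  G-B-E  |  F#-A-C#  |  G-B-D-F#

i43 - V7/iv - iv6 - v - VI7

F#-A-B-D: root B is the tonic; minor seventh chord there is i43.
B-D#-F#-A: a dominant seventh chord on B, the applied dominant of iv → V7/iv.
G-B-E has root E, degree 4 in B minor, so iv6.
F#-A-C#: root F# is the dominant; minor triad there is v.
G-B-D-F#: root G is the submediant; major seventh chord there is VI7.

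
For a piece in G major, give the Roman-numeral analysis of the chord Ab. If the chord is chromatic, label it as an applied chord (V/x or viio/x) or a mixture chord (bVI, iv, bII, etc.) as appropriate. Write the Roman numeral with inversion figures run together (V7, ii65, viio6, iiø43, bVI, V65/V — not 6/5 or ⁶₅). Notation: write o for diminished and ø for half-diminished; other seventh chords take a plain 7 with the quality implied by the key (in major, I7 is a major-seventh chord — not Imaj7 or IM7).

Stacked in thirds the chord is Ab-C-Eb: a major triad on Ab.
Ab is the lowered second degree of G major (diatonic 2 would be A). This is the Neapolitan chord — a major triad on the lowered second degree.

bII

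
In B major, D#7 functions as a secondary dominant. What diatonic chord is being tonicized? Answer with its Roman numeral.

The chord is a dominant seventh chord on D#.
A dominant resolves down a perfect fifth: D# → G#. In B major, G# is scale degree 6, i.e. vi.

vi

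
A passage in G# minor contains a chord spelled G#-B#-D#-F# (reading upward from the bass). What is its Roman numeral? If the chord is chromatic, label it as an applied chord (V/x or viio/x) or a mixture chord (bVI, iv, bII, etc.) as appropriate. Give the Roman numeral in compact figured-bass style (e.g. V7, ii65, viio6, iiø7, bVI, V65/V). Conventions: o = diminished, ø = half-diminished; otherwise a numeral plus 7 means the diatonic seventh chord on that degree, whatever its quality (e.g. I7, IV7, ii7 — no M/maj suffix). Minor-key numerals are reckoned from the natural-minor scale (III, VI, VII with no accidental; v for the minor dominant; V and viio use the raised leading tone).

V7/iv

Stacked in thirds the chord is G#-B#-D#-F#: a dominant seventh chord on G#.
G# is not a diatonic chord root with this quality in G# minor, but it lies a perfect fifth above C# (iv), so the chord functions as an applied dominant of iv.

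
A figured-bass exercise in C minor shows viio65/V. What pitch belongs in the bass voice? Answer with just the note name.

A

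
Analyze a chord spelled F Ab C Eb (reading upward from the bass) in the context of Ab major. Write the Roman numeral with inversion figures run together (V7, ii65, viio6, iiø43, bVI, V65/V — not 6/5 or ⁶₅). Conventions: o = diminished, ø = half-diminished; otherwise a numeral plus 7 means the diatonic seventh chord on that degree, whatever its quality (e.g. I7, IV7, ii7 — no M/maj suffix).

vi7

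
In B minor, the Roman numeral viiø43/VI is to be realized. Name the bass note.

C

The applied chord viiø43/VI is rooted on F#: F#-A-C-E.
The figure 43 means second inversion — the fifth is in the bass.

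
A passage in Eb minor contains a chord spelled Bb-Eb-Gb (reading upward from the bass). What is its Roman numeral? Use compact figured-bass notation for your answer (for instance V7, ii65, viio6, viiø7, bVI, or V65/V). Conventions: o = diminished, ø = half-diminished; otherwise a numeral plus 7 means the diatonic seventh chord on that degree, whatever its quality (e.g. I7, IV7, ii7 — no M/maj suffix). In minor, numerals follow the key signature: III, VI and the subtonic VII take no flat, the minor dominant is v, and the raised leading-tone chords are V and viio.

The pitches Eb-Gb-Bb form a minor triad rooted on Eb.
Eb is scale degree 1 in Eb minor, and a minor triad on that degree is written i.
With Bb in the bass the chord is in second inversion, so the figured bass is 64.

i64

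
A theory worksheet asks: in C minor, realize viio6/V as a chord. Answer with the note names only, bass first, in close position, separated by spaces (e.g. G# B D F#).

A C F#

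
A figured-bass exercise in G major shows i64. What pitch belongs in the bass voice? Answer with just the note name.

D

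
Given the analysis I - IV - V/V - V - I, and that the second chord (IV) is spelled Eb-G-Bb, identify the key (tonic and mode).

Bb major

The anchor chord is a major triad on Eb, labeled IV.
Counting down 3 scale steps from Eb places the tonic on Bb; a major triad on degree 4 is diatonic only in major.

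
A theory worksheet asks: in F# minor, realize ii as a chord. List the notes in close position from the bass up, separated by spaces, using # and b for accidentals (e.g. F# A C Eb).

Scale degree 2 in F# minor is G#; here the chord built on it is altered to a minor triad. ii is the minor supertonic, borrowed from the parallel major (the Dorian ii).
So the chord is G#-B-D#, a minor triad.

G# B D#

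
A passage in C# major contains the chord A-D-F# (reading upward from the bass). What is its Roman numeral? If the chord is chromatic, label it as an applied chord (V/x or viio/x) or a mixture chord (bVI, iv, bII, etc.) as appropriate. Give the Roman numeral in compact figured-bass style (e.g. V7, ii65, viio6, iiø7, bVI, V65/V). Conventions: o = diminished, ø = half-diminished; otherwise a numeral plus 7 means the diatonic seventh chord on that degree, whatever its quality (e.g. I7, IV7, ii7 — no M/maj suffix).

bII64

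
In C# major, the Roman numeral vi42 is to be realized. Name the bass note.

vi in C# major has root A#; the chord is A#-C#-E#-G#.
The figure 42 means third inversion — the seventh is in the bass.

G#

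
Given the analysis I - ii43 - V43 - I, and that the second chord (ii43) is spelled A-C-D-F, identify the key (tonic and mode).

The anchor chord is a minor seventh chord on D, labeled ii43.
Counting down one scale step from D places the tonic on C; a minor seventh chord on degree 2 is diatonic only in major.

C major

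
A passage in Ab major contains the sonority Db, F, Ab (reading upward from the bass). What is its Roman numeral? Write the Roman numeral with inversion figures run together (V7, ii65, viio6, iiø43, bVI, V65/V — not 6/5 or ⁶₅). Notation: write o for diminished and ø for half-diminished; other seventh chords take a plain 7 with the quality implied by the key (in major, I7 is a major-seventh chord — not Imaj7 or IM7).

IV

Stacked in thirds the chord is Db-F-Ab: a major triad on Db.
In Ab major, Db is the subdominant; the diatonic major triad there is IV.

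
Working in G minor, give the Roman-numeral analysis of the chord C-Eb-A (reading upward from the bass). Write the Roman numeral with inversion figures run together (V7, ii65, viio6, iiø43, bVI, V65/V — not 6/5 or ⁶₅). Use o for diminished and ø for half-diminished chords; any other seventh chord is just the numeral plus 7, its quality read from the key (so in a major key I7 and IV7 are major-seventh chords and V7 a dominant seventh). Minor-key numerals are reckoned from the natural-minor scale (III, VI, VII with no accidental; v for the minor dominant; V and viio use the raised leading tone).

iio6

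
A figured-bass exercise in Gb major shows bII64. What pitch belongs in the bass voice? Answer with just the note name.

Ebb

bII in Gb major has root Abb; the chord is Abb-Cb-Ebb.
The figure 64 means second inversion — the fifth is in the bass.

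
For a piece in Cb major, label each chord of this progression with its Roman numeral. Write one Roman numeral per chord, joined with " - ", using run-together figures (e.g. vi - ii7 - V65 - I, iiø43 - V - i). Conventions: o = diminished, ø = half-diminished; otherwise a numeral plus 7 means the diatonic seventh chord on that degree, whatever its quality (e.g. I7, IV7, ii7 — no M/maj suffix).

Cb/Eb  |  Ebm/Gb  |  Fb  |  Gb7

Cb/Eb: major triad on Cb = scale degree 1 → I6.
Ebm/Gb has root Eb, degree 3 in Cb major, so iii6.
Fb has root Fb, degree 4 in Cb major, so IV.
Gb7 has root Gb, degree 5 in Cb major, so V7.

I6 - iii6 - IV - V7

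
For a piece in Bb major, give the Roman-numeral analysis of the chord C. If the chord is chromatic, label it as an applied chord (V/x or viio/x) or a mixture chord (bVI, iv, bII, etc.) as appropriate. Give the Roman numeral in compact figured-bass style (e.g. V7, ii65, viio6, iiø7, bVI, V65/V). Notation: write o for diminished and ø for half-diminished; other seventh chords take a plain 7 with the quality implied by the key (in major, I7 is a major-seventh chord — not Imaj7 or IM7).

The pitches C-E-G form a major triad rooted on C.
C is not a diatonic chord root with this quality in Bb major, but it lies a perfect fifth above F (V), so the chord functions as an applied dominant of V.

V/V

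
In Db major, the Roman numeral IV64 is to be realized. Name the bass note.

Db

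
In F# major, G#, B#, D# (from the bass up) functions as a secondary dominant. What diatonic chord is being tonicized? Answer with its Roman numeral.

V

The chord is a major triad on G#.
A dominant resolves down a perfect fifth: G# → C#. In F# major, C# is scale degree 5, i.e. V.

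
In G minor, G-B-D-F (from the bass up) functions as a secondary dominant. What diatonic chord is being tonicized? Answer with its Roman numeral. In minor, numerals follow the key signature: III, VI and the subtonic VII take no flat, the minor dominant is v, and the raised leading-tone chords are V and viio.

The chord is a dominant seventh chord on G.
A dominant resolves down a perfect fifth: G → C. In G minor, C is scale degree 4, i.e. iv.

iv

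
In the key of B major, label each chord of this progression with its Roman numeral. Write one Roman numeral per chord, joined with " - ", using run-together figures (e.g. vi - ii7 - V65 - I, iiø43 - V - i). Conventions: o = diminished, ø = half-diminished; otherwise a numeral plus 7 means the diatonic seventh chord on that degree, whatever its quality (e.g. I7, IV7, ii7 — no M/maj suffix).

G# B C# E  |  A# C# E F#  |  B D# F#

G#-B-C#-E has root C#, degree 2 in B major, so ii43.
A#-C#-E-F# has root F#, degree 5 in B major, so V65.
B-D#-F#: root B is the tonic; major triad there is I.

ii43 - V65 - I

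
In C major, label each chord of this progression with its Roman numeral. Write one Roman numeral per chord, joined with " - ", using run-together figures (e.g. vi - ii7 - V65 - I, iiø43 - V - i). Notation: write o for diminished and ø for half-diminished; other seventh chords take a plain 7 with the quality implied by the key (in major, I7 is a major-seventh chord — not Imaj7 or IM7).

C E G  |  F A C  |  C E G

C-E-G: major triad on C = scale degree 1 → I.
F-A-C: major triad on F = scale degree 4 → IV.
C-E-G: major triad on C = scale degree 1 → I.

I - IV - I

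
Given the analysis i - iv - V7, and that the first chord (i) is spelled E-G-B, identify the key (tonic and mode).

E minor

The anchor chord is a minor triad on E, labeled i.
If E is scale degree 1 and the mode makes that degree carry a minor triad, the tonic is E and the mode is minor.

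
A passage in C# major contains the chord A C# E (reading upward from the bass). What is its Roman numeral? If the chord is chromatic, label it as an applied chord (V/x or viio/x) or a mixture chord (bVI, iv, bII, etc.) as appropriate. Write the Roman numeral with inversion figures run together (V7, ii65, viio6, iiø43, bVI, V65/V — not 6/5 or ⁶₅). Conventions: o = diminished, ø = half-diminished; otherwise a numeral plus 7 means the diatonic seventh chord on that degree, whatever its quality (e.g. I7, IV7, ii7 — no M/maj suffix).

The pitches A-C#-E form a major triad rooted on A.
A is the lowered sixth degree of C# major (diatonic 6 would be A#). This is a major triad on the lowered sixth degree, borrowed from the parallel minor.

bVI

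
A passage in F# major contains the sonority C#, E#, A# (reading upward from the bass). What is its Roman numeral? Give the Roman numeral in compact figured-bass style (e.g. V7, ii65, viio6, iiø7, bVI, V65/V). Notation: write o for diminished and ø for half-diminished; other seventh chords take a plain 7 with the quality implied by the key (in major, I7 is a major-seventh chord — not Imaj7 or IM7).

iii6

Stacked in thirds the chord is A#-C#-E#: a minor triad on A#.
A# is scale degree 3 in F# major, and a minor triad on that degree is written iii.
With C# in the bass the chord is in first inversion, so the figured bass is 6.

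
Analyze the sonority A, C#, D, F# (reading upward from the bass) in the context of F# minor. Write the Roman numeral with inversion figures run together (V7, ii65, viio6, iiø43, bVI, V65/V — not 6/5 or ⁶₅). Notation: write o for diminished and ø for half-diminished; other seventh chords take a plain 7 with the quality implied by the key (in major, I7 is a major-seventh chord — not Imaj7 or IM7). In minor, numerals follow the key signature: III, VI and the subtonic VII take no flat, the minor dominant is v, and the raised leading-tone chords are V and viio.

VI43

The pitches D-F#-A-C# form a major seventh chord rooted on D.
In F# minor, D is the submediant; the diatonic major seventh chord there is VI7.
With A in the bass the chord is in second inversion, so the figured bass is 43.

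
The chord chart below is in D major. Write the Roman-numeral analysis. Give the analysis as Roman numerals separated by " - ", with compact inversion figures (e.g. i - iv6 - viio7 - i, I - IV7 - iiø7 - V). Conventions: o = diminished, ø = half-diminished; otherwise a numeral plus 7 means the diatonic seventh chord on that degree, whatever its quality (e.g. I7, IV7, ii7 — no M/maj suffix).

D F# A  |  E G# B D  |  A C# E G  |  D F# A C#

D-F#-A: root D is the tonic; major triad there is I.
E-G#-B-D: a dominant seventh chord on E, the applied dominant of V → V7/V.
A-C#-E-G: dominant seventh chord on A = scale degree 5 → V7.
D-F#-A-C# has root D, degree 1 in D major, so I7.

I - V7/V - V7 - I7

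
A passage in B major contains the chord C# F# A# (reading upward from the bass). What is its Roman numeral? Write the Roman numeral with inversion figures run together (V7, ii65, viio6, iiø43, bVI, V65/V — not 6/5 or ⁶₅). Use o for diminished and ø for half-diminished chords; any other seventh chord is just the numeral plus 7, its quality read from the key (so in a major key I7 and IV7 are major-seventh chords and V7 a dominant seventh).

V64

Stacked in thirds the chord is F#-A#-C#: a major triad on F#.
In B major, F# is the dominant; the diatonic major triad there is V.
With C# in the bass the chord is in second inversion, so the figured bass is 64.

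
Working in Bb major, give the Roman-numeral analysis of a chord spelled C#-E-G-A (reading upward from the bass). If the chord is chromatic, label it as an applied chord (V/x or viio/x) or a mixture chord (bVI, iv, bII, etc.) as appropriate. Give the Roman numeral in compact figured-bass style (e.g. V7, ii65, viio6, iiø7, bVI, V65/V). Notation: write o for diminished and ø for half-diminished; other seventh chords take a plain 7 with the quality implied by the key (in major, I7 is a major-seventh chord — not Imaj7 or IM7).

Stacked in thirds the chord is A-C#-E-G: a dominant seventh chord on A.
A is not a diatonic chord root with this quality in Bb major, but it lies a perfect fifth above D (iii), so the chord functions as an applied dominant of iii.
With C# in the bass the chord is in first inversion, so the figured bass is 65.

V65/iii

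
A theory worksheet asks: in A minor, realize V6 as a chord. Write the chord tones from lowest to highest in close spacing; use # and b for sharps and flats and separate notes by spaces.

G# B E

In A minor, the fifth degree is E. The dominant is major (leading tone raised), so V is a major triad.
That chord is spelled E-G#-B.
The figured bass 6 indicates first inversion, placing the third (G#) in the bass: G#-B-E.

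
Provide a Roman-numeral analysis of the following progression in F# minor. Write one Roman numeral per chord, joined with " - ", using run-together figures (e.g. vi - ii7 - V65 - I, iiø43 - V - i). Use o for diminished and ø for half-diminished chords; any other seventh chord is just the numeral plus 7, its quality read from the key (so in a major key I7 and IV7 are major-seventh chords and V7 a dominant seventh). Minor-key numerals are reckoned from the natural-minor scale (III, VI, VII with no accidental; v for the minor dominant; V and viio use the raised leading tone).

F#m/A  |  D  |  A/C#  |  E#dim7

i6 - VI - III6 - viio7

F#m/A has root F#, degree 1 in F# minor, so i6.
D has root D, degree 6 in F# minor, so VI.
A/C#: root A is the mediant; major triad there is III6.
E#dim7 has root E#, degree 7 in F# minor, so viio7.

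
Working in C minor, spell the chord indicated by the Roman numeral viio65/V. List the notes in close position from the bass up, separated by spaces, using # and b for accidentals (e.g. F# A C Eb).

A C Eb F#

The slash marks an applied leading-tone chord: viio of V. In C minor, V is G, so the leading tone to it is F#, a half step below.
Building a fully diminished seventh chord on F# gives F#-A-C-Eb.
The figured bass 65 indicates first inversion, placing the third (A) in the bass: A-C-Eb-F#.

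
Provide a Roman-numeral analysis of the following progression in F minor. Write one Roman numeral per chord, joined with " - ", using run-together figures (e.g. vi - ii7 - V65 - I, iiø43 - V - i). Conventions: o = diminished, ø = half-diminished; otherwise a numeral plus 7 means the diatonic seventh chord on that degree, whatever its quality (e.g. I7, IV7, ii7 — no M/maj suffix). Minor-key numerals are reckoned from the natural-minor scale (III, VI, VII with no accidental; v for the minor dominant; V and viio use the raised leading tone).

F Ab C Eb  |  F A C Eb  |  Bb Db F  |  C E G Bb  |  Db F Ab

i7 - V7/iv - iv - V7 - VI

F-Ab-C-Eb: root F is the tonic; minor seventh chord there is i7.
F-A-C-Eb is the secondary dominant of iv (dominant seventh chord on F): V7/iv.
Bb-Db-F has root Bb, degree 4 in F minor, so iv.
C-E-G-Bb: root C is the dominant; dominant seventh chord there is V7.
Db-F-Ab: major triad on Db = scale degree 6 → VI.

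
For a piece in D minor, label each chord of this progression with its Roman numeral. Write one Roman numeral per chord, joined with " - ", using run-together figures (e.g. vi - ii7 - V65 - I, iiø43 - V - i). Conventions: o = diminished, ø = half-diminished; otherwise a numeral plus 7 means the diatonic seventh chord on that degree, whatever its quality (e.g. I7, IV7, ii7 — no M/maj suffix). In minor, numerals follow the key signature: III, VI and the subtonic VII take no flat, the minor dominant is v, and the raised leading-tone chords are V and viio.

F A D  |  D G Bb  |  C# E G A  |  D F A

F-A-D: minor triad on D = scale degree 1 → i6.
D-G-Bb: minor triad on G = scale degree 4 → iv64.
C#-E-G-A has root A, degree 5 in D minor, so V65.
D-F-A: root D is the tonic; minor triad there is i.

i6 - iv64 - V65 - i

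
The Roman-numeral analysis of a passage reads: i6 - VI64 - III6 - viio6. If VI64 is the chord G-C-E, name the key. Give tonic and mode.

The anchor chord is a major triad on C, labeled VI64.
Counting down 5 scale steps from C places the tonic on E; a major triad on degree 6 is diatonic only in minor.

E minor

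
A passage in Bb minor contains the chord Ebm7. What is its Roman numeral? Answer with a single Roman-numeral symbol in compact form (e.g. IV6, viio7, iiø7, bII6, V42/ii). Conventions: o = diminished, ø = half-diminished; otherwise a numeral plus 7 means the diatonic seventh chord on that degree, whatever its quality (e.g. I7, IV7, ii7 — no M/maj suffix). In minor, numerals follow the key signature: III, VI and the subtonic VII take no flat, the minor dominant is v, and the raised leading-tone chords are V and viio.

Stacked in thirds the chord is Eb-Gb-Bb-Db: a minor seventh chord on Eb.
In Bb minor, Eb is the subdominant; the diatonic minor seventh chord there is iv7.

iv7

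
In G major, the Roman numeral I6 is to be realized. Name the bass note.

I in G major has root G; the chord is G-B-D.
The figure 6 means first inversion — the third is in the bass.

B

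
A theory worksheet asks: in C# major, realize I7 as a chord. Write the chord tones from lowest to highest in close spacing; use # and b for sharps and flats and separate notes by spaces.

In C# major, the first degree is C#, and the diatonic chord built there is a major seventh chord.
Stacking thirds from C# gives C#-E#-G#-B#.

C# E# G# B#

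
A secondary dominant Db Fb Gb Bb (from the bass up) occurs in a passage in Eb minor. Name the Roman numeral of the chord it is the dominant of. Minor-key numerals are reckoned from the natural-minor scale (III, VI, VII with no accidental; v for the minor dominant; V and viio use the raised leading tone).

The chord is a dominant seventh chord on Gb.
A dominant resolves down a perfect fifth: Gb → Cb. In Eb minor, Cb is scale degree 6, i.e. VI.

VI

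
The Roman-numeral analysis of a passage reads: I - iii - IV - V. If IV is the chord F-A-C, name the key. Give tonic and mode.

The anchor chord is a major triad on F, labeled IV.
Counting down 3 scale steps from F places the tonic on C; a major triad on degree 4 is diatonic only in major.

C major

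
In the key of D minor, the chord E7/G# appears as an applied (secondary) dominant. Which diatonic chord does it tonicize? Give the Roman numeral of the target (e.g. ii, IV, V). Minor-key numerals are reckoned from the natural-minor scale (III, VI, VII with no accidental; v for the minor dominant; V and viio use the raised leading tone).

The chord is a dominant seventh chord on E.
A dominant resolves down a perfect fifth: E → A. In D minor, A is scale degree 5, i.e. V.

V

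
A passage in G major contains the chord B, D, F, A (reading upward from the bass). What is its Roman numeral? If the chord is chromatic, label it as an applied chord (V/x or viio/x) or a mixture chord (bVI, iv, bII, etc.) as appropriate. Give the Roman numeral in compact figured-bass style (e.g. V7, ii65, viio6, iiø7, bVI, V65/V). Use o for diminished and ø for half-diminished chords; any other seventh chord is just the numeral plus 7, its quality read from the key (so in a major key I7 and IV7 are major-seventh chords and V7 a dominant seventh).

viiø7/IV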